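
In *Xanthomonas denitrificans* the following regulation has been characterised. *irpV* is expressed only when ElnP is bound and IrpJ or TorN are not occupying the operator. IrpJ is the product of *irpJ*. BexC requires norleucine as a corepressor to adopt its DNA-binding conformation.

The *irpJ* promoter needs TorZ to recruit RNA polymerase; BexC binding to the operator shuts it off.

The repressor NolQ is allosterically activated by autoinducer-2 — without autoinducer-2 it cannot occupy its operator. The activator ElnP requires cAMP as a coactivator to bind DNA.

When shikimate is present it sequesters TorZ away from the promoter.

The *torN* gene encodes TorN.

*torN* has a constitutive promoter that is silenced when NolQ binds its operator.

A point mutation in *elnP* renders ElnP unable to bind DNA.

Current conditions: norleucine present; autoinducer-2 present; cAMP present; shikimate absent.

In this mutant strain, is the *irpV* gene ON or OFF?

Shikimate is absent, so TorZ is active.
Norleucine is present, so BexC is active.
With repressor BexC bound, *irpJ* is not transcribed.
So IrpJ is not produced.
Autoinducer-2 is present, so NolQ is active.
With repressor NolQ bound, *torN* is not transcribed.
So TorN is not produced.
ElnP is non-functional in this strain, so it has no effect.
Required activator ElnP is absent, so *irpV* is not transcribed.

OFF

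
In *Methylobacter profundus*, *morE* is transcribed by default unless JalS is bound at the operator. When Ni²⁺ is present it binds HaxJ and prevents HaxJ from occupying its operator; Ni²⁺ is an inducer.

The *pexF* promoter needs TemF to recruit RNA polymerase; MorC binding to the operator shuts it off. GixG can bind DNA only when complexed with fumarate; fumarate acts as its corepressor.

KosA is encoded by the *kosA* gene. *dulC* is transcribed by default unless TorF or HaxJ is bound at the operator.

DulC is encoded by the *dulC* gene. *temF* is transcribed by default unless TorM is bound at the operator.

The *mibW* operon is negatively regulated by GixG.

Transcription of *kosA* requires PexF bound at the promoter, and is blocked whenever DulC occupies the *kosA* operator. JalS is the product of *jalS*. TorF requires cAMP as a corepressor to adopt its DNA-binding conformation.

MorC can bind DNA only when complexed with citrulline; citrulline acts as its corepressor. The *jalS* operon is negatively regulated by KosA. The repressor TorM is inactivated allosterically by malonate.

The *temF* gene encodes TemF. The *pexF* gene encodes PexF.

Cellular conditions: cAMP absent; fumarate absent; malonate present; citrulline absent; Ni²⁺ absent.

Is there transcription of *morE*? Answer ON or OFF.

Malonate is present, so TorM is inactive.
With no repressor bound, *temF* is transcribed.
So TemF is produced and active.
Citrulline is absent, so MorC is inactive.
No repressor is bound and TemF is active, so *pexF* is transcribed.
So PexF is produced and active.
cAMP is absent, so TorF is inactive.
Ni²⁺ is absent, so HaxJ is active.
With repressor HaxJ bound, *dulC* is not transcribed.
So DulC is not produced.
No repressor is bound and PexF is active, so *kosA* is transcribed.
So KosA is produced and active.
With repressor KosA bound, *jalS* is not transcribed.
So JalS is not produced.
With no repressor bound, *morE* is transcribed.

ON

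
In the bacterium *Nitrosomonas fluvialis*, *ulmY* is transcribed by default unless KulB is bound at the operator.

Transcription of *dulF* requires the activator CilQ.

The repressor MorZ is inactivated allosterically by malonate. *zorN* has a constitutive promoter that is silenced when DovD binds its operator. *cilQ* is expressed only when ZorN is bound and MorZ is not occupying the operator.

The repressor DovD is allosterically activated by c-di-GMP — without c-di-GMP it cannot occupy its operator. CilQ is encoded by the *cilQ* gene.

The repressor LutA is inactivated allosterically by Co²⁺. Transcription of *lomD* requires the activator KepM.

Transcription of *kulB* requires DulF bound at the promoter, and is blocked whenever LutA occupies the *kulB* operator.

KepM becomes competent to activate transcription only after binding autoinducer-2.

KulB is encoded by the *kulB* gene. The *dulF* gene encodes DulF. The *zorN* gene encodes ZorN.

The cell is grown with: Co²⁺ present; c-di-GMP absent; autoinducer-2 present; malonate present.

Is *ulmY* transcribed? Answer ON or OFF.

c-di-GMP is absent, so DovD is inactive.
With no repressor bound, *zorN* is transcribed.
So ZorN is produced and active.
Malonate is present, so MorZ is inactive.
No repressor is bound and ZorN is active, so *cilQ* is transcribed.
So CilQ is produced and active.
No repressor is bound and CilQ is active, so *dulF* is transcribed.
So DulF is produced and active.
Co²⁺ is present, so LutA is inactive.
No repressor is bound and DulF is active, so *kulB* is transcribed.
So KulB is produced and active.
With repressor KulB bound, *ulmY* is not transcribed.

OFF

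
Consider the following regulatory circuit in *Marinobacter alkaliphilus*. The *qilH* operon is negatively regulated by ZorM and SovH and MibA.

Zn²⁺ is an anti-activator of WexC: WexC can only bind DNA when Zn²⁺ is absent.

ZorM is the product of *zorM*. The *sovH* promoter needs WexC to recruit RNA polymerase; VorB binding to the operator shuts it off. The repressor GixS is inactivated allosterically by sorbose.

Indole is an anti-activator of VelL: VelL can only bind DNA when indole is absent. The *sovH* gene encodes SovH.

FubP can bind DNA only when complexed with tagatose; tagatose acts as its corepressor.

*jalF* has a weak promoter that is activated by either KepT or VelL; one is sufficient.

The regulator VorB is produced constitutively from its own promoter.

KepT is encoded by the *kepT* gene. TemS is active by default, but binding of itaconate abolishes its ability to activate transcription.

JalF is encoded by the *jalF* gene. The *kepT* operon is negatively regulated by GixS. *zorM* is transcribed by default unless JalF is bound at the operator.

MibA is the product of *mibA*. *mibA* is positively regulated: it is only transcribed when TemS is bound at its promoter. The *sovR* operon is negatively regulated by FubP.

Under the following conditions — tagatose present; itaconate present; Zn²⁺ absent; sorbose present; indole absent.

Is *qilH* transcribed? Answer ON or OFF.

Sorbose is present, so GixS is inactive.
With no repressor bound, *kepT* is transcribed.
So KepT is produced and active.
Indole is absent, so VelL is active.
Activator KepT is present, so *jalF* is transcribed.
So JalF is produced and active.
With repressor JalF bound, *zorM* is not transcribed.
So ZorM is not produced.
VorB is produced constitutively and is active.
Zn²⁺ is absent, so WexC is active.
With repressor VorB bound, *sovH* is not transcribed.
So SovH is not produced.
Itaconate is present, so TemS is inactive.
Required activator TemS is absent, so *mibA* is not transcribed.
So MibA is not produced.
With no repressor bound, *qilH* is transcribed.

ON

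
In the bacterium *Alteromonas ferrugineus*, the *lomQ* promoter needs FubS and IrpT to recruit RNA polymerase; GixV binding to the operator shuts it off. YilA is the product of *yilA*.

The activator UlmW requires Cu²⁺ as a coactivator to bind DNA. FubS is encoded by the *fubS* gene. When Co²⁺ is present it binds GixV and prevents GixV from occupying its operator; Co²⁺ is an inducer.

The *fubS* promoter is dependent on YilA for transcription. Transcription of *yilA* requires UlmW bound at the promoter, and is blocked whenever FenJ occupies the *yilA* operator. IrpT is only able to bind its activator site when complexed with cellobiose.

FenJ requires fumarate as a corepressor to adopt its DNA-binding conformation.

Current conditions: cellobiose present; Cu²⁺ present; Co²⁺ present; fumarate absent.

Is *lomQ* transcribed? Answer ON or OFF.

Cu²⁺ is present, so UlmW is active.
Fumarate is absent, so FenJ is inactive.
No repressor is bound and UlmW is active, so *yilA* is transcribed.
So YilA is produced and active.
No repressor is bound and YilA is active, so *fubS* is transcribed.
So FubS is produced and active.
Co²⁺ is present, so GixV is inactive.
Cellobiose is present, so IrpT is active.
No repressor is bound and FubS and IrpT are active, so *lomQ* is transcribed.

ON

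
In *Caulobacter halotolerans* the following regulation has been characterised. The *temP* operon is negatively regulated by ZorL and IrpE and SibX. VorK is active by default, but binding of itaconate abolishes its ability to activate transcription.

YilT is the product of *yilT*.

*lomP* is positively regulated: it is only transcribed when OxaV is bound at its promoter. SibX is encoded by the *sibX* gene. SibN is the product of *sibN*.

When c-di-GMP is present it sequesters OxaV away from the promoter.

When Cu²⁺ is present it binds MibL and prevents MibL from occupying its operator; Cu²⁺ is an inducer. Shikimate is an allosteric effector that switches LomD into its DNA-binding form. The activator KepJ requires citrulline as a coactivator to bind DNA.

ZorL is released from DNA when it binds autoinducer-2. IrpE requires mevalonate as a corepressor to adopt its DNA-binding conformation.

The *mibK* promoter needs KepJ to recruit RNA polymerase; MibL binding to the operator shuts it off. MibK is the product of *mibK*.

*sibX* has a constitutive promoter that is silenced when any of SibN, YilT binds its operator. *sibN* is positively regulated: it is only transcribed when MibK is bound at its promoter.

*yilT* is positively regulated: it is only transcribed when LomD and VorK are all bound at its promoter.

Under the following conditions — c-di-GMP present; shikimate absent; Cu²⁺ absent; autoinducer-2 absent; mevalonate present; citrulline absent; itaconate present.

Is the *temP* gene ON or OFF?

Autoinducer-2 is absent, so ZorL is active.
Mevalonate is present, so IrpE is active.
Citrulline is absent, so KepJ is inactive.
Cu²⁺ is absent, so MibL is active.
With repressor MibL bound, *mibK* is not transcribed.
So MibK is not produced.
Required activator MibK is absent, so *sibN* is not transcribed.
So SibN is not produced.
Shikimate is absent, so LomD is inactive.
Itaconate is present, so VorK is inactive.
Required activator LomD is absent, so *yilT* is not transcribed.
So YilT is not produced.
With no repressor bound, *sibX* is transcribed.
So SibX is produced and active.
With repressor ZorL bound, *temP* is not transcribed.

OFF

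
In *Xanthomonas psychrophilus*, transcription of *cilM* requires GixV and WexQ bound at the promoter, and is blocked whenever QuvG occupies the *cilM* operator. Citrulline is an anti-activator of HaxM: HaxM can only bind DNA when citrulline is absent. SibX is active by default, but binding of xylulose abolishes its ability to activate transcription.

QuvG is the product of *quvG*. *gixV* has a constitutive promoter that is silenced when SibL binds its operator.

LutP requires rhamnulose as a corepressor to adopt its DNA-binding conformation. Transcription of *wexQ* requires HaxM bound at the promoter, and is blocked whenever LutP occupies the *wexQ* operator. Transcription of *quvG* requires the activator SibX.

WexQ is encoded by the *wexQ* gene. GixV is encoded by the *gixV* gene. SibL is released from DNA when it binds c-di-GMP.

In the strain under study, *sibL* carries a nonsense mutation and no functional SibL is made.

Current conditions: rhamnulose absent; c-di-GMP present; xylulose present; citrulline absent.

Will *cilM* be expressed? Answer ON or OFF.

ON

SibL is non-functional in this strain, so it has no effect.
With no repressor bound, *gixV* is transcribed.
So GixV is produced and active.
Rhamnulose is absent, so LutP is inactive.
Citrulline is absent, so HaxM is active.
No repressor is bound and HaxM is active, so *wexQ* is transcribed.
So WexQ is produced and active.
Xylulose is present, so SibX is inactive.
Required activator SibX is absent, so *quvG* is not transcribed.
So QuvG is not produced.
No repressor is bound and GixV and WexQ are active, so *cilM* is transcribed.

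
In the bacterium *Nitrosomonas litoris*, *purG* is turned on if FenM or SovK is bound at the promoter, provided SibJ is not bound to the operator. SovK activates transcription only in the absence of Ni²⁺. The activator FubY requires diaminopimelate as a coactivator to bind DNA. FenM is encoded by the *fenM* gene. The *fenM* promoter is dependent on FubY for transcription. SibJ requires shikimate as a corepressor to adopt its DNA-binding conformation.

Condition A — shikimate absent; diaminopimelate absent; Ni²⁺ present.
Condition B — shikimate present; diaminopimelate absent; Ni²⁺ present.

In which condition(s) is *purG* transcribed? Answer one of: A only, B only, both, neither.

neither

Condition A:
Shikimate is absent, so SibJ is inactive.
Diaminopimelate is absent, so FubY is inactive.
Required activator FubY is absent, so *fenM* is not transcribed.
So FenM is not produced.
Ni²⁺ is present, so SovK is inactive.
No activator is available at the *purG* promoter, so *purG* is not transcribed.
→ *purG* is OFF in A.
Condition B:
Shikimate is present, so SibJ is active.
Diaminopimelate is absent, so FubY is inactive.
Required activator FubY is absent, so *fenM* is not transcribed.
So FenM is not produced.
Ni²⁺ is present, so SovK is inactive.
With repressor SibJ bound, *purG* is not transcribed.
→ *purG* is OFF in B.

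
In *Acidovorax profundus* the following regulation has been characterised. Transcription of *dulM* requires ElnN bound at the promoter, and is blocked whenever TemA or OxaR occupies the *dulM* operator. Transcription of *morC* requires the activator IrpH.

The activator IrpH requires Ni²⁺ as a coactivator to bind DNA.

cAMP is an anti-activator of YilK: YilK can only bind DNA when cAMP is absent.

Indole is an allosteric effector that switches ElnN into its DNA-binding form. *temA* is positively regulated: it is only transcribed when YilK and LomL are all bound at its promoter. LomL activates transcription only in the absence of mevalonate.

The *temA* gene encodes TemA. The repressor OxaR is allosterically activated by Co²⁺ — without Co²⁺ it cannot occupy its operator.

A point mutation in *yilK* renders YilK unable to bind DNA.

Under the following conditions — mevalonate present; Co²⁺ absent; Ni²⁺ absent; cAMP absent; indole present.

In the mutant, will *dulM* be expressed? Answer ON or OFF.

ON

Indole is present, so ElnN is active.
YilK is non-functional in this strain, so it has no effect.
Mevalonate is present, so LomL is inactive.
Required activator YilK is absent, so *temA* is not transcribed.
So TemA is not produced.
Co²⁺ is absent, so OxaR is inactive.
No repressor is bound and ElnN is active, so *dulM* is transcribed.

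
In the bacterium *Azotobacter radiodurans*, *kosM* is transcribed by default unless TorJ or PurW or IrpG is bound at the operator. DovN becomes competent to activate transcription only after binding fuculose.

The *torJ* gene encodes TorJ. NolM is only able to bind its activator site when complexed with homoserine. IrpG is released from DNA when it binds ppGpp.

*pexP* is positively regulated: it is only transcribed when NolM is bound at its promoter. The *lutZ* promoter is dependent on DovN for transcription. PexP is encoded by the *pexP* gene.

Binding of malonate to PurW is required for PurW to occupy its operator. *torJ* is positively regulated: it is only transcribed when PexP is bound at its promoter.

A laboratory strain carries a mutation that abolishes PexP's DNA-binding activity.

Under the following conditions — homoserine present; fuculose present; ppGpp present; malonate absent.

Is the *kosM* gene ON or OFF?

PexP is non-functional in this strain, so it has no effect.
Required activator PexP is absent, so *torJ* is not transcribed.
So TorJ is not produced.
Malonate is absent, so PurW is inactive.
ppGpp is present, so IrpG is inactive.
With no repressor bound, *kosM* is transcribed.

ON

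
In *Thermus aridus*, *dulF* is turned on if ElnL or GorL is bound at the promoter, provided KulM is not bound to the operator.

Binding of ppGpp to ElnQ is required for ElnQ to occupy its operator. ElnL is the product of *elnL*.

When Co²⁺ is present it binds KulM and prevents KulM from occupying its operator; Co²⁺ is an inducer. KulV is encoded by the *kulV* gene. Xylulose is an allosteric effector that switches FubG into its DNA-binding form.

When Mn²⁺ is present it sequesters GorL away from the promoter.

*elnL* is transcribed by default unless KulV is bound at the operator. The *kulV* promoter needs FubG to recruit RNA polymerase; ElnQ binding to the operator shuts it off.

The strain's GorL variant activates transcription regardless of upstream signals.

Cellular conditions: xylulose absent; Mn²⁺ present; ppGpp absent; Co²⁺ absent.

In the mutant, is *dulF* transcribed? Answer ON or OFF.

Co²⁺ is absent, so KulM is active.
Xylulose is absent, so FubG is inactive.
ppGpp is absent, so ElnQ is inactive.
Required activator FubG is absent, so *kulV* is not transcribed.
So KulV is not produced.
With no repressor bound, *elnL* is transcribed.
So ElnL is produced and active.
GorL is constitutively active in this strain.
With repressor KulM bound, *dulF* is not transcribed.

OFF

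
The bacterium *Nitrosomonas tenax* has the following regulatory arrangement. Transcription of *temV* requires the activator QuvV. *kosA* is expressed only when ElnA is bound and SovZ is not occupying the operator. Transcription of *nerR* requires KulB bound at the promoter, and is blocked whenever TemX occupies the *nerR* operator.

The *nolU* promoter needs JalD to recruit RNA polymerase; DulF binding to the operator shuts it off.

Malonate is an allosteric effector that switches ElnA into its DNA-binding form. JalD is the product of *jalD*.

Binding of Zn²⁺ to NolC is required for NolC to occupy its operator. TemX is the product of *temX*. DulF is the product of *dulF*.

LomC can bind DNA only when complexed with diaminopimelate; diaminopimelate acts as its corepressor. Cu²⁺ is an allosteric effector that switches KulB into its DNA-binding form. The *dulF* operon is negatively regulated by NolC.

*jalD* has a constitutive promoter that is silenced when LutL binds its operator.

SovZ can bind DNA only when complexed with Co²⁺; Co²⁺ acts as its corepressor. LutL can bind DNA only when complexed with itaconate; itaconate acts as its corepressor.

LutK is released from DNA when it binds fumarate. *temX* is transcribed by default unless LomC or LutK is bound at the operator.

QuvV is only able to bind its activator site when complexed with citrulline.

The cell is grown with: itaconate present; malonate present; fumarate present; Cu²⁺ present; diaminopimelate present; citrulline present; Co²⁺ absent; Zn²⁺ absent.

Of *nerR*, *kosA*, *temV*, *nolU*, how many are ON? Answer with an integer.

Cu²⁺ is present, so KulB is active.
Diaminopimelate is present, so LomC is active.
Fumarate is present, so LutK is inactive.
With repressor LomC bound, *temX* is not transcribed.
So TemX is not produced.
No repressor is bound and KulB is active, so *nerR* is transcribed.
→ *nerR* is ON.
Co²⁺ is absent, so SovZ is inactive.
Malonate is present, so ElnA is active.
No repressor is bound and ElnA is active, so *kosA* is transcribed.
→ *kosA* is ON.
Citrulline is present, so QuvV is active.
No repressor is bound and QuvV is active, so *temV* is transcribed.
→ *temV* is ON.
Itaconate is present, so LutL is active.
With repressor LutL bound, *jalD* is not transcribed.
So JalD is not produced.
Zn²⁺ is absent, so NolC is inactive.
With no repressor bound, *dulF* is transcribed.
So DulF is produced and active.
With repressor DulF bound, *nolU* is not transcribed.
→ *nolU* is OFF.
3 of the 4 genes are transcribed.

3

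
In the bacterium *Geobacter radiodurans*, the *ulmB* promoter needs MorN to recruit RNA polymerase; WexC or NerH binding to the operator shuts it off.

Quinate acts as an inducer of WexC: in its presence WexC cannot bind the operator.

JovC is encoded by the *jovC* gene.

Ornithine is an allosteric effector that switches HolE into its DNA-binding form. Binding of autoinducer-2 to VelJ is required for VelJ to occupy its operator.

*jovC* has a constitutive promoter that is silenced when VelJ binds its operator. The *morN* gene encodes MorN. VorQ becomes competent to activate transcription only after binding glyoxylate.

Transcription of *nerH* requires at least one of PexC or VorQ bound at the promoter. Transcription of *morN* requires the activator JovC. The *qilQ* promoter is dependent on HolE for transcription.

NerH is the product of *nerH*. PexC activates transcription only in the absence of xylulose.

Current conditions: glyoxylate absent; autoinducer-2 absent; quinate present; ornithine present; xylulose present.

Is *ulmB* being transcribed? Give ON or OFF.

Quinate is present, so WexC is inactive.
Xylulose is present, so PexC is inactive.
Glyoxylate is absent, so VorQ is inactive.
No activator is available at the *nerH* promoter, so *nerH* is not transcribed.
So NerH is not produced.
Autoinducer-2 is absent, so VelJ is inactive.
With no repressor bound, *jovC* is transcribed.
So JovC is produced and active.
No repressor is bound and JovC is active, so *morN* is transcribed.
So MorN is produced and active.
No repressor is bound and MorN is active, so *ulmB* is transcribed.

ON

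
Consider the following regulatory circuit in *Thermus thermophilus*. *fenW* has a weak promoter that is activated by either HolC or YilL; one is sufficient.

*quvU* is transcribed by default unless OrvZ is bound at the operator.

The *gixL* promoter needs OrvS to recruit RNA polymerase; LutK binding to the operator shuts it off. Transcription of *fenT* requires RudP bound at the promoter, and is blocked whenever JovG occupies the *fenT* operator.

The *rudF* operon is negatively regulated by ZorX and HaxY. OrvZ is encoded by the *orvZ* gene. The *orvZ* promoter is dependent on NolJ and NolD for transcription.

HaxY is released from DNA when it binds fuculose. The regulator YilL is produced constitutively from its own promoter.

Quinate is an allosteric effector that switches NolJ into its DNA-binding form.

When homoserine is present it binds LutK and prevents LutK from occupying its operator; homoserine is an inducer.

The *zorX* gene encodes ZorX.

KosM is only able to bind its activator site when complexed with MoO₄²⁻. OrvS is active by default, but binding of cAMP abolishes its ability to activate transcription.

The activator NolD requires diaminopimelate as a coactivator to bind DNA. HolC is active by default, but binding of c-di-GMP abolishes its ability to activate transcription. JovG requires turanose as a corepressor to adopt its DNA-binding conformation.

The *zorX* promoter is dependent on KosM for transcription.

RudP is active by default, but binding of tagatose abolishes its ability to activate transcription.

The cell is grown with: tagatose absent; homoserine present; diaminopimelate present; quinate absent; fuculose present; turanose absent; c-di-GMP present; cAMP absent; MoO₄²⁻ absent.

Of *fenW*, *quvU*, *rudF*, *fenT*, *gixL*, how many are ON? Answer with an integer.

5

c-di-GMP is present, so HolC is inactive.
YilL is produced constitutively and is active.
Activator YilL is present, so *fenW* is transcribed.
→ *fenW* is ON.
Quinate is absent, so NolJ is inactive.
Diaminopimelate is present, so NolD is active.
Required activator NolJ is absent, so *orvZ* is not transcribed.
So OrvZ is not produced.
With no repressor bound, *quvU* is transcribed.
→ *quvU* is ON.
MoO₄²⁻ is absent, so KosM is inactive.
Required activator KosM is absent, so *zorX* is not transcribed.
So ZorX is not produced.
Fuculose is present, so HaxY is inactive.
With no repressor bound, *rudF* is transcribed.
→ *rudF* is ON.
Turanose is absent, so JovG is inactive.
Tagatose is absent, so RudP is active.
No repressor is bound and RudP is active, so *fenT* is transcribed.
→ *fenT* is ON.
cAMP is absent, so OrvS is active.
Homoserine is present, so LutK is inactive.
No repressor is bound and OrvS is active, so *gixL* is transcribed.
→ *gixL* is ON.
5 of the 5 genes are transcribed.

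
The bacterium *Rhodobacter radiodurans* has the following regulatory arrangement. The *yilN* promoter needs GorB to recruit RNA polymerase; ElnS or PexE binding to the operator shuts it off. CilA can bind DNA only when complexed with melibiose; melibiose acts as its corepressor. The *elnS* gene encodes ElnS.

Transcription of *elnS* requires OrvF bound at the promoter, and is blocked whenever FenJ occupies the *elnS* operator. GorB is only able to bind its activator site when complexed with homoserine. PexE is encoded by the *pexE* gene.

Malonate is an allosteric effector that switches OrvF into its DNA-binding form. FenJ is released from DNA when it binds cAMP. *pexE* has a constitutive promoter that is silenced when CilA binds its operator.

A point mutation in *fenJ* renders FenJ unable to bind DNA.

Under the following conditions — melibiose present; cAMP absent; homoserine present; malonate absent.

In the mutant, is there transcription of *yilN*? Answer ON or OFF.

ON

Homoserine is present, so GorB is active.
FenJ is non-functional in this strain, so it has no effect.
Malonate is absent, so OrvF is inactive.
Required activator OrvF is absent, so *elnS* is not transcribed.
So ElnS is not produced.
Melibiose is present, so CilA is active.
With repressor CilA bound, *pexE* is not transcribed.
So PexE is not produced.
No repressor is bound and GorB is active, so *yilN* is transcribed.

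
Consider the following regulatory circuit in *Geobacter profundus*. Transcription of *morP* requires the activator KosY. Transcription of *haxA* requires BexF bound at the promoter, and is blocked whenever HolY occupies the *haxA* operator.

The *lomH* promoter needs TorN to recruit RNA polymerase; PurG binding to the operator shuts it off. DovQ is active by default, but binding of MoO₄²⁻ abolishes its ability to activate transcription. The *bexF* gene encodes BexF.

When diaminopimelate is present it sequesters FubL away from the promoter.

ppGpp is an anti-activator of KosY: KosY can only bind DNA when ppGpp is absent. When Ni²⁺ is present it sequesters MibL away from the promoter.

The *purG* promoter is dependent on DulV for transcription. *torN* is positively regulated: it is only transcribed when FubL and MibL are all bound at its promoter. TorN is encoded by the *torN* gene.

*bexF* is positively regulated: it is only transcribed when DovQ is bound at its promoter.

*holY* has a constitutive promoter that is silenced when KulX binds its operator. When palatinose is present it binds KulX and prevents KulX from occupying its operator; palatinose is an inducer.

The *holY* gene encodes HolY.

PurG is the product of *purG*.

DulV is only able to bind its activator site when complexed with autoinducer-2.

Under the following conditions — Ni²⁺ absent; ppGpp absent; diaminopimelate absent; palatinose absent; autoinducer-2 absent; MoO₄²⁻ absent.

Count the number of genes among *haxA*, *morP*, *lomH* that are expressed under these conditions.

3

MoO₄²⁻ is absent, so DovQ is active.
No repressor is bound and DovQ is active, so *bexF* is transcribed.
So BexF is produced and active.
Palatinose is absent, so KulX is active.
With repressor KulX bound, *holY* is not transcribed.
So HolY is not produced.
No repressor is bound and BexF is active, so *haxA* is transcribed.
→ *haxA* is ON.
ppGpp is absent, so KosY is active.
No repressor is bound and KosY is active, so *morP* is transcribed.
→ *morP* is ON.
Autoinducer-2 is absent, so DulV is inactive.
Required activator DulV is absent, so *purG* is not transcribed.
So PurG is not produced.
Diaminopimelate is absent, so FubL is active.
Ni²⁺ is absent, so MibL is active.
No repressor is bound and FubL and MibL are active, so *torN* is transcribed.
So TorN is produced and active.
No repressor is bound and TorN is active, so *lomH* is transcribed.
→ *lomH* is ON.
3 of the 3 genes are transcribed.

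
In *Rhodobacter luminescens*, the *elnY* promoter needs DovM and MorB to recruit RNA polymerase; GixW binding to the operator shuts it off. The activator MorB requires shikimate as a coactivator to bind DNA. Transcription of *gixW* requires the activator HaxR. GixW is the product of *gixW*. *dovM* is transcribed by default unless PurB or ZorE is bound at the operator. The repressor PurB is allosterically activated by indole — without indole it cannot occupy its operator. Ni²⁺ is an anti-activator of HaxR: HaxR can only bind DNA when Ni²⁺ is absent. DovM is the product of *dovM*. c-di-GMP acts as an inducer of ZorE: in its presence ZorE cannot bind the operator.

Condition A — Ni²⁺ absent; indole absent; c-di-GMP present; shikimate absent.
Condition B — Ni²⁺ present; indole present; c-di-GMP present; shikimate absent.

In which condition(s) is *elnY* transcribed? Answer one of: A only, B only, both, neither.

Condition A:
Ni²⁺ is absent, so HaxR is active.
No repressor is bound and HaxR is active, so *gixW* is transcribed.
So GixW is produced and active.
Indole is absent, so PurB is inactive.
c-di-GMP is present, so ZorE is inactive.
With no repressor bound, *dovM* is transcribed.
So DovM is produced and active.
Shikimate is absent, so MorB is inactive.
With repressor GixW bound, *elnY* is not transcribed.
→ *elnY* is OFF in A.
Condition B:
Ni²⁺ is present, so HaxR is inactive.
Required activator HaxR is absent, so *gixW* is not transcribed.
So GixW is not produced.
Indole is present, so PurB is active.
c-di-GMP is present, so ZorE is inactive.
With repressor PurB bound, *dovM* is not transcribed.
So DovM is not produced.
Shikimate is absent, so MorB is inactive.
Required activator DovM is absent, so *elnY* is not transcribed.
→ *elnY* is OFF in B.

neither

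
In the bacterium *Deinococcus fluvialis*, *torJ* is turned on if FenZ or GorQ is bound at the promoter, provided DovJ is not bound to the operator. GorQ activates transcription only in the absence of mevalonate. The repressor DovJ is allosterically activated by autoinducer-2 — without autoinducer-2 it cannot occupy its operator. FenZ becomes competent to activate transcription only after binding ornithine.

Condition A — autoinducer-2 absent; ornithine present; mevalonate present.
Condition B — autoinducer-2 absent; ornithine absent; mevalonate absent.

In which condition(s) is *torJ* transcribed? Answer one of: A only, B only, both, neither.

both

Condition A:
Autoinducer-2 is absent, so DovJ is inactive.
Ornithine is present, so FenZ is active.
Mevalonate is present, so GorQ is inactive.
Activator FenZ is present, so *torJ* is transcribed.
→ *torJ* is ON in A.
Condition B:
Autoinducer-2 is absent, so DovJ is inactive.
Ornithine is absent, so FenZ is inactive.
Mevalonate is absent, so GorQ is active.
Activator GorQ is present, so *torJ* is transcribed.
→ *torJ* is ON in B.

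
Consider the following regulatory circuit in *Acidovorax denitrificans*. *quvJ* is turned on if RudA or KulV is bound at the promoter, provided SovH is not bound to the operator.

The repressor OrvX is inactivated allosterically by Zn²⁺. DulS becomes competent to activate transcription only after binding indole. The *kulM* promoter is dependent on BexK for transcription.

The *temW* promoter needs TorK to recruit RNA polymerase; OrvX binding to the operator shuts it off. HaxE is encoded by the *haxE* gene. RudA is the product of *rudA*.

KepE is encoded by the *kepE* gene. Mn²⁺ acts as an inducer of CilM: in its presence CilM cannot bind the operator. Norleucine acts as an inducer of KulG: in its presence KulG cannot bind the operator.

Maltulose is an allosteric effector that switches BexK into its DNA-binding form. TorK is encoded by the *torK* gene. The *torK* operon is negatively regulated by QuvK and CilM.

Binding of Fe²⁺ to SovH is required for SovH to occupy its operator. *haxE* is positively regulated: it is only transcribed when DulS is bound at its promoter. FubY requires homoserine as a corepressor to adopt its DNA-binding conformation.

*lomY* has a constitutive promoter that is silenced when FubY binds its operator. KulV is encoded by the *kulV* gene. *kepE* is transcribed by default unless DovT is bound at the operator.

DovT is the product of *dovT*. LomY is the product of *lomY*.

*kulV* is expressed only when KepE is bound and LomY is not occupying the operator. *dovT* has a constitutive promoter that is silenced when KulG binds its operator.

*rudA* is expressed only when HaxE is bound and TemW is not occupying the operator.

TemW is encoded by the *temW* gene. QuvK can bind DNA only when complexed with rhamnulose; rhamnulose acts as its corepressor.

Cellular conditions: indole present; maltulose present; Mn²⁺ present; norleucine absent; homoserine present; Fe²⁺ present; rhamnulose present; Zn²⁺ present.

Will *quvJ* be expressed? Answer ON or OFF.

Zn²⁺ is present, so OrvX is inactive.
Rhamnulose is present, so QuvK is active.
Mn²⁺ is present, so CilM is inactive.
With repressor QuvK bound, *torK* is not transcribed.
So TorK is not produced.
Required activator TorK is absent, so *temW* is not transcribed.
So TemW is not produced.
Indole is present, so DulS is active.
No repressor is bound and DulS is active, so *haxE* is transcribed.
So HaxE is produced and active.
No repressor is bound and HaxE is active, so *rudA* is transcribed.
So RudA is produced and active.
Norleucine is absent, so KulG is active.
With repressor KulG bound, *dovT* is not transcribed.
So DovT is not produced.
With no repressor bound, *kepE* is transcribed.
So KepE is produced and active.
Homoserine is present, so FubY is active.
With repressor FubY bound, *lomY* is not transcribed.
So LomY is not produced.
No repressor is bound and KepE is active, so *kulV* is transcribed.
So KulV is produced and active.
Fe²⁺ is present, so SovH is active.
With repressor SovH bound, *quvJ* is not transcribed.

OFF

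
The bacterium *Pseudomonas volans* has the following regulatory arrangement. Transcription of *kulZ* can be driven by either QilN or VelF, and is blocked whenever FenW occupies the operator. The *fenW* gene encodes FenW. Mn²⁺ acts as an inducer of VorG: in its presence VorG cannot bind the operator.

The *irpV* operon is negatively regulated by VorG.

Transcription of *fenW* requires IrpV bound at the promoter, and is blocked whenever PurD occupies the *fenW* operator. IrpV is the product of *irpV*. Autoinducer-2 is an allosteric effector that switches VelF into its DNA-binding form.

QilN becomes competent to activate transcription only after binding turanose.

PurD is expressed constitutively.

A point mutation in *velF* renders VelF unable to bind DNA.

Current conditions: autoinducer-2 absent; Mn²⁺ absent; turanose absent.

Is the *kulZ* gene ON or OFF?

OFF

Turanose is absent, so QilN is inactive.
VelF is non-functional in this strain, so it has no effect.
Mn²⁺ is absent, so VorG is active.
With repressor VorG bound, *irpV* is not transcribed.
So IrpV is not produced.
PurD is produced constitutively and is active.
With repressor PurD bound, *fenW* is not transcribed.
So FenW is not produced.
No activator is available at the *kulZ* promoter, so *kulZ* is not transcribed.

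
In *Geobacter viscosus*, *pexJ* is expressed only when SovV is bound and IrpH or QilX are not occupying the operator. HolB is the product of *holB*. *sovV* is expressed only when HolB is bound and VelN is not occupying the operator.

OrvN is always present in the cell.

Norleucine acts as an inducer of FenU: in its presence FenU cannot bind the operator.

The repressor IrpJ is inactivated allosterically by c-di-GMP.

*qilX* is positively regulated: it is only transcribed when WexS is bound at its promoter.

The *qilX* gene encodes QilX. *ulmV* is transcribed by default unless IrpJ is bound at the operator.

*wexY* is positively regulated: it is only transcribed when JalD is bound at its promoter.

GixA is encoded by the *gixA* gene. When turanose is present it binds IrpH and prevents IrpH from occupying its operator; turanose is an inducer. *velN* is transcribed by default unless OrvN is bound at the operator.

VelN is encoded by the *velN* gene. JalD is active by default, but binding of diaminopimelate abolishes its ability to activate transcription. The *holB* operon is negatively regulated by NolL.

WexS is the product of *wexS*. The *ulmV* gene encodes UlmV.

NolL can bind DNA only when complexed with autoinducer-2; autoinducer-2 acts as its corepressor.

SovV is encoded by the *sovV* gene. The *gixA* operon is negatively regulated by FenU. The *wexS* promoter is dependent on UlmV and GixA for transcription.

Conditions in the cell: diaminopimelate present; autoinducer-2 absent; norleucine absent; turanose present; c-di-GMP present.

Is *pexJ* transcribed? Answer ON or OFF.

Autoinducer-2 is absent, so NolL is inactive.
With no repressor bound, *holB* is transcribed.
So HolB is produced and active.
OrvN is produced constitutively and is active.
With repressor OrvN bound, *velN* is not transcribed.
So VelN is not produced.
No repressor is bound and HolB is active, so *sovV* is transcribed.
So SovV is produced and active.
Turanose is present, so IrpH is inactive.
c-di-GMP is present, so IrpJ is inactive.
With no repressor bound, *ulmV* is transcribed.
So UlmV is produced and active.
Norleucine is absent, so FenU is active.
With repressor FenU bound, *gixA* is not transcribed.
So GixA is not produced.
Required activator GixA is absent, so *wexS* is not transcribed.
So WexS is not produced.
Required activator WexS is absent, so *qilX* is not transcribed.
So QilX is not produced.
No repressor is bound and SovV is active, so *pexJ* is transcribed.

ON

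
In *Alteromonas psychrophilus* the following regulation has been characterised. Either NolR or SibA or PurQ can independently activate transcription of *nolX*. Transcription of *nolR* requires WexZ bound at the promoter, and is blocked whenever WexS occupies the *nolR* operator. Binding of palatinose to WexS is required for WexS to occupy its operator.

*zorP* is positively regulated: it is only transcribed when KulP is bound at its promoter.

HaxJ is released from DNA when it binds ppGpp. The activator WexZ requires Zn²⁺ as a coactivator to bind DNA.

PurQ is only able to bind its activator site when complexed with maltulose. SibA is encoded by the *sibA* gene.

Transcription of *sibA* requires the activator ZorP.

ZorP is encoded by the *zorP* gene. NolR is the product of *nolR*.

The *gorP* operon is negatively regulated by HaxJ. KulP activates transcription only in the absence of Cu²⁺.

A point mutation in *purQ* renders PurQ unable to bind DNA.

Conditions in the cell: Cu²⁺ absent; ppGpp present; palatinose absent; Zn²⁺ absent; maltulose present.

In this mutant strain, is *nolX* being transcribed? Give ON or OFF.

ON

Palatinose is absent, so WexS is inactive.
Zn²⁺ is absent, so WexZ is inactive.
Required activator WexZ is absent, so *nolR* is not transcribed.
So NolR is not produced.
Cu²⁺ is absent, so KulP is active.
No repressor is bound and KulP is active, so *zorP* is transcribed.
So ZorP is produced and active.
No repressor is bound and ZorP is active, so *sibA* is transcribed.
So SibA is produced and active.
PurQ is non-functional in this strain, so it has no effect.
Activator SibA is present, so *nolX* is transcribed.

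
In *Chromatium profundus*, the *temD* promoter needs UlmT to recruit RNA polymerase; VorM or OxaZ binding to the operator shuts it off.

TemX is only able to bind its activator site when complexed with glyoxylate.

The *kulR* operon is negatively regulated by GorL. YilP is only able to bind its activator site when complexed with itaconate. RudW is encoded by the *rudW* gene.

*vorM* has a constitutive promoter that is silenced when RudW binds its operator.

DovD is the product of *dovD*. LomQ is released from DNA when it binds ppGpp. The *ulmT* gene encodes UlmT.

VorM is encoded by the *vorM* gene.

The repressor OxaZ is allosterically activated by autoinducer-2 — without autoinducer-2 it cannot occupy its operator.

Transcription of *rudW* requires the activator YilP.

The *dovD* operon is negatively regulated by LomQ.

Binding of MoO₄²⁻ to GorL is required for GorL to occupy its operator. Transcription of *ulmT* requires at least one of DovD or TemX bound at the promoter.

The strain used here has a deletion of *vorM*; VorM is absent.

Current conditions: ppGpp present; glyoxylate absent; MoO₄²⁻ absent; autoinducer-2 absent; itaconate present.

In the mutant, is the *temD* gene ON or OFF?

ON

VorM is non-functional in this strain, so it has no effect.
ppGpp is present, so LomQ is inactive.
With no repressor bound, *dovD* is transcribed.
So DovD is produced and active.
Glyoxylate is absent, so TemX is inactive.
Activator DovD is present, so *ulmT* is transcribed.
So UlmT is produced and active.
Autoinducer-2 is absent, so OxaZ is inactive.
No repressor is bound and UlmT is active, so *temD* is transcribed.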